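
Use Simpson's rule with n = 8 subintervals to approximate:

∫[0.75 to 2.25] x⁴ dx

f(x) = x⁴
a = 0.75, b = 2.25, n = 8
h = (b - a)/n = 0.187500

Simpson's rule: (h/3)[f(x₀) + 4f(x₁) + 2f(x₂) + ... + f(xₙ)]

x_0 = 0.7500, f(x_0) = 0.316406, coefficient = 1
x_1 = 0.9375, f(x_1) = 0.772476, coefficient = 4
x_2 = 1.1250, f(x_2) = 1.601807, coefficient = 2
x_3 = 1.3125, f(x_3) = 2.967545, coefficient = 4
x_4 = 1.5000, f(x_4) = 5.062500, coefficient = 2
x_5 = 1.6875, f(x_5) = 8.109146, coefficient = 4
x_6 = 1.8750, f(x_6) = 12.359619, coefficient = 2
x_7 = 2.0625, f(x_7) = 18.095718, coefficient = 4
x_8 = 2.2500, f(x_8) = 25.628906, coefficient = 1

I ≈ (0.187500/3) × 183.772705 = 11.485794
Exact value: 11.485547
Error: 0.000247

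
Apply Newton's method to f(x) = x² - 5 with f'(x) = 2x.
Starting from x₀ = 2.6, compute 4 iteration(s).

f(x) = x² - 5
f'(x) = 2x
x₀ = 2.6

Newton-Raphson formula: x_{n+1} = x_n - f(x_n)/f'(x_n)

Iteration 1:
  f(2.600000) = 1.760000
  f'(2.600000) = 5.200000
  x_1 = 2.600000 - 1.760000/5.200000 = 2.261538
Iteration 2:
  f(2.261538) = 0.114556
  f'(2.261538) = 4.523077
  x_2 = 2.261538 - 0.114556/4.523077 = 2.236211
Iteration 3:
  f(2.236211) = 0.000641
  f'(2.236211) = 4.472423
  x_3 = 2.236211 - 0.000641/4.472423 = 2.236068
Iteration 4:
  f(2.236068) = 0.000000
  f'(2.236068) = 4.472136
  x_4 = 2.236068 - 0.000000/4.472136 = 2.236068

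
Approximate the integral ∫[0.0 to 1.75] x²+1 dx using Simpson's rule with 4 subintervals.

f(x) = x²+1
a = 0.0, b = 1.75, n = 4
h = (b - a)/n = 0.437500

Simpson's rule: (h/3)[f(x₀) + 4f(x₁) + 2f(x₂) + ... + f(xₙ)]

x_0 = 0.0000, f(x_0) = 1.000000, coefficient = 1
x_1 = 0.4375, f(x_1) = 1.191406, coefficient = 4
x_2 = 0.8750, f(x_2) = 1.765625, coefficient = 2
x_3 = 1.3125, f(x_3) = 2.722656, coefficient = 4
x_4 = 1.7500, f(x_4) = 4.062500, coefficient = 1

I ≈ (0.437500/3) × 24.250000 = 3.536458
Exact value: 3.536458
Error: 0.000000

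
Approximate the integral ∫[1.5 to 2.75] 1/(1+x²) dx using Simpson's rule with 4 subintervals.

f(x) = 1/(1+x²)
a = 1.5, b = 2.75, n = 4
h = (b - a)/n = 0.312500

Simpson's rule: (h/3)[f(x₀) + 4f(x₁) + 2f(x₂) + ... + f(xₙ)]

x_0 = 1.5000, f(x_0) = 0.307692, coefficient = 1
x_1 = 1.8125, f(x_1) = 0.233364, coefficient = 4
x_2 = 2.1250, f(x_2) = 0.181303, coefficient = 2
x_3 = 2.4375, f(x_3) = 0.144063, coefficient = 4
x_4 = 2.7500, f(x_4) = 0.116788, coefficient = 1

I ≈ (0.312500/3) × 2.296794 = 0.239249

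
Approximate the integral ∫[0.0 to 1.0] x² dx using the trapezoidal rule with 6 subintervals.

f(x) = x²
a = 0.0, b = 1.0, n = 6
h = (b - a)/n = 0.166667

Trapezoidal rule: (h/2)[f(x₀) + 2f(x₁) + 2f(x₂) + ... + f(xₙ)]

x_0 = 0.0000, f(x_0) = 0.000000, coefficient = 1
x_1 = 0.1667, f(x_1) = 0.027778, coefficient = 2
x_2 = 0.3333, f(x_2) = 0.111111, coefficient = 2
x_3 = 0.5000, f(x_3) = 0.250000, coefficient = 2
x_4 = 0.6667, f(x_4) = 0.444444, coefficient = 2
x_5 = 0.8333, f(x_5) = 0.694444, coefficient = 2
x_6 = 1.0000, f(x_6) = 1.000000, coefficient = 1

I ≈ (0.166667/2) × 4.055556 = 0.337963
Exact value: 0.333333
Error: 0.004630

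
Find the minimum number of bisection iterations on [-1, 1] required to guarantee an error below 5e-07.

We need (b-a)/2^n ≤ 5e-07
(1 - (-1))/2^n ≤ 5e-07
2/2^n ≤ 5e-07
2^n ≥ 4000000
n ≥ log₂(4000000) = 21.93
n ≥ 22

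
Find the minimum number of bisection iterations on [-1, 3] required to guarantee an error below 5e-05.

We need (b-a)/2^n ≤ 5e-05
(3 - (-1))/2^n ≤ 5e-05
4/2^n ≤ 5e-05
2^n ≥ 80000
n ≥ log₂(80000) = 16.29
n ≥ 17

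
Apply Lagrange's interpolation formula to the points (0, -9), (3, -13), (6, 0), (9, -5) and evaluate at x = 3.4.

Lagrange interpolation formula:
P(x) = Σ yᵢ × Lᵢ(x)
where Lᵢ(x) = Π_{j≠i} (x - xⱼ)/(xᵢ - xⱼ)

L_0(3.4) = (3.4 - 3)/(0 - 3) × (3.4 - 6)/(0 - 6) × (3.4 - 9)/(0 - 9) = -0.035951
L_1(3.4) = (3.4 - 0)/(3 - 0) × (3.4 - 6)/(3 - 6) × (3.4 - 9)/(3 - 9) = 0.916741
L_2(3.4) = (3.4 - 0)/(6 - 0) × (3.4 - 3)/(6 - 3) × (3.4 - 9)/(6 - 9) = 0.141037
L_3(3.4) = (3.4 - 0)/(9 - 0) × (3.4 - 3)/(9 - 3) × (3.4 - 6)/(9 - 6) = -0.021827

P(3.4) = (-9)×L_0(3.4) + (-13)×L_1(3.4) + 0×L_2(3.4) + (-5)×L_3(3.4)
P(3.4) = -11.484938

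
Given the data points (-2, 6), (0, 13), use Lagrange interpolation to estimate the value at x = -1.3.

Lagrange interpolation formula:
P(x) = Σ yᵢ × Lᵢ(x)
where Lᵢ(x) = Π_{j≠i} (x - xⱼ)/(xᵢ - xⱼ)

L_0(-1.3) = (-1.3 - 0)/(-2 - 0) = 0.650000
L_1(-1.3) = (-1.3 - (-2))/(0 - (-2)) = 0.350000

P(-1.3) = 6×L_0(-1.3) + 13×L_1(-1.3)
P(-1.3) = 8.450000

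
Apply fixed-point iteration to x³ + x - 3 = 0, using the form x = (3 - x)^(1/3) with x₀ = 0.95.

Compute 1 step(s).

Equation: x³ + x - 3 = 0
Fixed-point form: x = (3 - x)^(1/3)
x₀ = 0.95

x_1 = g(0.950000) = 1.270334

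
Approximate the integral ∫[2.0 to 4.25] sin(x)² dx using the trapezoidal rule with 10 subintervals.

f(x) = sin(x)²
a = 2.0, b = 4.25, n = 10
h = (b - a)/n = 0.225000

Trapezoidal rule: (h/2)[f(x₀) + 2f(x₁) + 2f(x₂) + ... + f(xₙ)]

x_0 = 2.0000, f(x_0) = 0.826822, coefficient = 1
x_1 = 2.2250, f(x_1) = 0.629694, coefficient = 2
x_2 = 2.4500, f(x_2) = 0.406744, coefficient = 2
x_3 = 2.6750, f(x_3) = 0.202361, coefficient = 2
x_4 = 2.9000, f(x_4) = 0.057240, coefficient = 2
x_5 = 3.1250, f(x_5) = 0.000275, coefficient = 2
x_6 = 3.3500, f(x_6) = 0.042808, coefficient = 2
x_7 = 3.5750, f(x_7) = 0.176371, coefficient = 2
x_8 = 3.8000, f(x_8) = 0.374370, coefficient = 2
x_9 = 4.0250, f(x_9) = 0.597383, coefficient = 2
x_10 = 4.2500, f(x_10) = 0.801006, coefficient = 1

I ≈ (0.225000/2) × 6.602322 = 0.742761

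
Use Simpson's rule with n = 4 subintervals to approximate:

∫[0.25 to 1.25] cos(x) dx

f(x) = cos(x)
a = 0.25, b = 1.25, n = 4
h = (b - a)/n = 0.250000

Simpson's rule: (h/3)[f(x₀) + 4f(x₁) + 2f(x₂) + ... + f(xₙ)]

x_0 = 0.2500, f(x_0) = 0.968912, coefficient = 1
x_1 = 0.5000, f(x_1) = 0.877583, coefficient = 4
x_2 = 0.7500, f(x_2) = 0.731689, coefficient = 2
x_3 = 1.0000, f(x_3) = 0.540302, coefficient = 4
x_4 = 1.2500, f(x_4) = 0.315322, coefficient = 1

I ≈ (0.250000/3) × 8.419152 = 0.701596
Exact value: 0.701581
Error: 0.000015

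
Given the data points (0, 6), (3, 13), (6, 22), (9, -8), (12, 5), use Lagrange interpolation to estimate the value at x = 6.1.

Lagrange interpolation formula:
P(x) = Σ yᵢ × Lᵢ(x)
where Lᵢ(x) = Π_{j≠i} (x - xⱼ)/(xᵢ - xⱼ)

L_0(6.1) = (6.1 - 3)/(0 - 3) × (6.1 - 6)/(0 - 6) × (6.1 - 9)/(0 - 9) × (6.1 - 12)/(0 - 12) = 0.002728
L_1(6.1) = (6.1 - 0)/(3 - 0) × (6.1 - 6)/(3 - 6) × (6.1 - 9)/(3 - 9) × (6.1 - 12)/(3 - 12) = -0.021476
L_2(6.1) = (6.1 - 0)/(6 - 0) × (6.1 - 3)/(6 - 3) × (6.1 - 9)/(6 - 9) × (6.1 - 12)/(6 - 12) = 0.998611
L_3(6.1) = (6.1 - 0)/(9 - 0) × (6.1 - 3)/(9 - 3) × (6.1 - 6)/(9 - 6) × (6.1 - 12)/(9 - 12) = 0.022957
L_4(6.1) = (6.1 - 0)/(12 - 0) × (6.1 - 3)/(12 - 3) × (6.1 - 6)/(12 - 6) × (6.1 - 9)/(12 - 9) = -0.002821

P(6.1) = 6×L_0(6.1) + 13×L_1(6.1) + 22×L_2(6.1) + (-8)×L_3(6.1) + 5×L_4(6.1)
P(6.1) = 21.508883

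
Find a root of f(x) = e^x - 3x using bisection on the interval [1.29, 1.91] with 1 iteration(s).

f(x) = e^x - 3x
Initial interval: [1.29, 1.91]

Iteration 1:
  c_1 = (1.290000 + 1.910000)/2 = 1.600000
  f(c_1) = f(1.600000) = 0.153032
  f(a) × f(c) < 0, new interval: [1.290000, 1.600000]

After 1 iteration(s), the approximation is c_1 = 1.600000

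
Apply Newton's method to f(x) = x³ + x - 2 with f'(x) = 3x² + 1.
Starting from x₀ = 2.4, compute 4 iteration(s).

f(x) = x³ + x - 2
f'(x) = 3x² + 1
x₀ = 2.4

Newton-Raphson formula: x_{n+1} = x_n - f(x_n)/f'(x_n)

Iteration 1:
  f(2.400000) = 14.224000
  f'(2.400000) = 18.280000
  x_1 = 2.400000 - 14.224000/18.280000 = 1.621882
Iteration 2:
  f(1.621882) = 3.888243
  f'(1.621882) = 8.891502
  x_2 = 1.621882 - 3.888243/8.891502 = 1.184583
Iteration 3:
  f(1.184583) = 0.846834
  f'(1.184583) = 5.209711
  x_3 = 1.184583 - 0.846834/5.209711 = 1.022034
Iteration 4:
  f(1.022034) = 0.089603
  f'(1.022034) = 4.133660
  x_4 = 1.022034 - 0.089603/4.133660 = 1.000358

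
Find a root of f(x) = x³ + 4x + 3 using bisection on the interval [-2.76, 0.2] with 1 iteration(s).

f(x) = x³ + 4x + 3
Initial interval: [-2.76, 0.2]

Iteration 1:
  c_1 = (-2.760000 + 0.200000)/2 = -1.280000
  f(c_1) = f(-1.280000) = -4.217152
  f(a) × f(c) ≥ 0, new interval: [-1.280000, 0.200000]

After 1 iteration(s), the approximation is c_1 = -1.280000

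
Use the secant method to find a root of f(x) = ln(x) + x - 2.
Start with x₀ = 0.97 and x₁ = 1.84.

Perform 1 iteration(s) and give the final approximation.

f(x) = ln(x) + x - 2
x₀ = 0.97, x₁ = 1.84

Secant formula: x_{n+1} = x_n - f(x_n)(x_n - x_{n-1})/(f(x_n) - f(x_{n-1}))

Iteration 1:
  f(0.970000) = -1.060459
  f(1.840000) = 0.449766
  x_2 = 1.840000 - 0.449766×(1.840000 - 0.970000)/(0.449766 - (-1.060459))
       = 1.580902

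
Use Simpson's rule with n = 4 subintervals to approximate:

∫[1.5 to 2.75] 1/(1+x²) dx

f(x) = 1/(1+x²)
a = 1.5, b = 2.75, n = 4
h = (b - a)/n = 0.312500

Simpson's rule: (h/3)[f(x₀) + 4f(x₁) + 2f(x₂) + ... + f(xₙ)]

x_0 = 1.5000, f(x_0) = 0.307692, coefficient = 1
x_1 = 1.8125, f(x_1) = 0.233364, coefficient = 4
x_2 = 2.1250, f(x_2) = 0.181303, coefficient = 2
x_3 = 2.4375, f(x_3) = 0.144063, coefficient = 4
x_4 = 2.7500, f(x_4) = 0.116788, coefficient = 1

I ≈ (0.312500/3) × 2.296794 = 0.239249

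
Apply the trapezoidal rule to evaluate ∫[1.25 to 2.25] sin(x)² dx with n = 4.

f(x) = sin(x)²
a = 1.25, b = 2.25, n = 4
h = (b - a)/n = 0.250000

Trapezoidal rule: (h/2)[f(x₀) + 2f(x₁) + 2f(x₂) + ... + f(xₙ)]

x_0 = 1.2500, f(x_0) = 0.900572, coefficient = 1
x_1 = 1.5000, f(x_1) = 0.994996, coefficient = 2
x_2 = 1.7500, f(x_2) = 0.968228, coefficient = 2
x_3 = 2.0000, f(x_3) = 0.826822, coefficient = 2
x_4 = 2.2500, f(x_4) = 0.605398, coefficient = 1

I ≈ (0.250000/2) × 7.086063 = 0.885758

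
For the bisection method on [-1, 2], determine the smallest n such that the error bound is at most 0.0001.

We need (b-a)/2^n ≤ 0.0001
(2 - (-1))/2^n ≤ 0.0001
3/2^n ≤ 0.0001
2^n ≥ 30000
n ≥ log₂(30000) = 14.87
n ≥ 15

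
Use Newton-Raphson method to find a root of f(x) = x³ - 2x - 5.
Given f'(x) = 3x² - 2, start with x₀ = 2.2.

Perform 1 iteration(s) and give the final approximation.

f(x) = x³ - 2x - 5
f'(x) = 3x² - 2
x₀ = 2.2

Newton-Raphson formula: x_{n+1} = x_n - f(x_n)/f'(x_n)

Iteration 1:
  f(2.200000) = 1.248000
  f'(2.200000) = 12.520000
  x_1 = 2.200000 - 1.248000/12.520000 = 2.100319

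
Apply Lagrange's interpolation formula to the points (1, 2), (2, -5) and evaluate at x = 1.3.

Lagrange interpolation formula:
P(x) = Σ yᵢ × Lᵢ(x)
where Lᵢ(x) = Π_{j≠i} (x - xⱼ)/(xᵢ - xⱼ)

L_0(1.3) = (1.3 - 2)/(1 - 2) = 0.700000
L_1(1.3) = (1.3 - 1)/(2 - 1) = 0.300000

P(1.3) = 2×L_0(1.3) + (-5)×L_1(1.3)
P(1.3) = -0.100000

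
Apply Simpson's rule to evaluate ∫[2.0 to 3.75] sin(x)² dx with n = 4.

f(x) = sin(x)²
a = 2.0, b = 3.75, n = 4
h = (b - a)/n = 0.437500

Simpson's rule: (h/3)[f(x₀) + 4f(x₁) + 2f(x₂) + ... + f(xₙ)]

x_0 = 2.0000, f(x_0) = 0.826822, coefficient = 1
x_1 = 2.4375, f(x_1) = 0.419052, coefficient = 4
x_2 = 2.8750, f(x_2) = 0.069404, coefficient = 2
x_3 = 3.3125, f(x_3) = 0.028926, coefficient = 4
x_4 = 3.7500, f(x_4) = 0.326682, coefficient = 1

I ≈ (0.437500/3) × 3.084225 = 0.449783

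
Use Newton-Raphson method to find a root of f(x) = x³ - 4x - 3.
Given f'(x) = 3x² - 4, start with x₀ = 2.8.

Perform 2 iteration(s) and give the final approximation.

f(x) = x³ - 4x - 3
f'(x) = 3x² - 4
x₀ = 2.8

Newton-Raphson formula: x_{n+1} = x_n - f(x_n)/f'(x_n)

Iteration 1:
  f(2.800000) = 7.752000
  f'(2.800000) = 19.520000
  x_1 = 2.800000 - 7.752000/19.520000 = 2.402869
Iteration 2:
  f(2.402869) = 1.262158
  f'(2.402869) = 13.321336
  x_2 = 2.402869 - 1.262158/13.321336 = 2.308122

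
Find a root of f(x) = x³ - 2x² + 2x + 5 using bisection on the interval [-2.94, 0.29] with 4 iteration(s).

f(x) = x³ - 2x² + 2x + 5
Initial interval: [-2.94, 0.29]

Iteration 1:
  c_1 = (-2.940000 + 0.290000)/2 = -1.325000
  f(c_1) = f(-1.325000) = -3.487453
  f(a) × f(c) ≥ 0, new interval: [-1.325000, 0.290000]
Iteration 2:
  c_2 = (-1.325000 + 0.290000)/2 = -0.517500
  f(c_2) = f(-0.517500) = 3.290798
  f(a) × f(c) < 0, new interval: [-1.325000, -0.517500]
Iteration 3:
  c_3 = (-1.325000 + (-0.517500))/2 = -0.921250
  f(c_3) = f(-0.921250) = 0.678231
  f(a) × f(c) < 0, new interval: [-1.325000, -0.921250]
Iteration 4:
  c_4 = (-1.325000 + (-0.921250))/2 = -1.123125
  f(c_4) = f(-1.123125) = -1.185790
  f(a) × f(c) ≥ 0, new interval: [-1.123125, -0.921250]

After 4 iteration(s), the approximation is c_4 = -1.123125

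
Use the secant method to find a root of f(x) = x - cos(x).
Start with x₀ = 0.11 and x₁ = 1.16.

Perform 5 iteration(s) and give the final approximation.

f(x) = x - cos(x)
x₀ = 0.11, x₁ = 1.16

Secant formula: x_{n+1} = x_n - f(x_n)(x_n - x_{n-1})/(f(x_n) - f(x_{n-1}))

Iteration 1:
  f(0.110000) = -0.883956
  f(1.160000) = 0.760660
  x_2 = 1.160000 - 0.760660×(1.160000 - 0.110000)/(0.760660 - (-0.883956))
       = 0.674359
Iteration 2:
  f(1.160000) = 0.760660
  f(0.674359) = -0.106749
  x_3 = 0.674359 - (-0.106749)×(0.674359 - 1.160000)/(-0.106749 - 0.760660)
       = 0.734125
Iteration 3:
  f(0.674359) = -0.106749
  f(0.734125) = -0.008293
  x_4 = 0.734125 - (-0.008293)×(0.734125 - 0.674359)/(-0.008293 - (-0.106749))
       = 0.739159
Iteration 4:
  f(0.734125) = -0.008293
  f(0.739159) = 0.000123
  x_5 = 0.739159 - 0.000123×(0.739159 - 0.734125)/(0.000123 - (-0.008293))
       = 0.739085
Iteration 5:
  f(0.739159) = 0.000123
  f(0.739085) = 0.000000
  x_6 = 0.739085 - 0.000000×(0.739085 - 0.739159)/(0.000000 - 0.000123)
       = 0.739085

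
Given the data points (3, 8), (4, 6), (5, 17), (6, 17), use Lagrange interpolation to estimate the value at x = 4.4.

Lagrange interpolation formula:
P(x) = Σ yᵢ × Lᵢ(x)
where Lᵢ(x) = Π_{j≠i} (x - xⱼ)/(xᵢ - xⱼ)

L_0(4.4) = (4.4 - 4)/(3 - 4) × (4.4 - 5)/(3 - 5) × (4.4 - 6)/(3 - 6) = -0.064000
L_1(4.4) = (4.4 - 3)/(4 - 3) × (4.4 - 5)/(4 - 5) × (4.4 - 6)/(4 - 6) = 0.672000
L_2(4.4) = (4.4 - 3)/(5 - 3) × (4.4 - 4)/(5 - 4) × (4.4 - 6)/(5 - 6) = 0.448000
L_3(4.4) = (4.4 - 3)/(6 - 3) × (4.4 - 4)/(6 - 4) × (4.4 - 5)/(6 - 5) = -0.056000

P(4.4) = 8×L_0(4.4) + 6×L_1(4.4) + 17×L_2(4.4) + 17×L_3(4.4)
P(4.4) = 10.184000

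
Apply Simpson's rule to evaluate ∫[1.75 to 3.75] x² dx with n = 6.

f(x) = x²
a = 1.75, b = 3.75, n = 6
h = (b - a)/n = 0.333333

Simpson's rule: (h/3)[f(x₀) + 4f(x₁) + 2f(x₂) + ... + f(xₙ)]

x_0 = 1.7500, f(x_0) = 3.062500, coefficient = 1
x_1 = 2.0833, f(x_1) = 4.340278, coefficient = 4
x_2 = 2.4167, f(x_2) = 5.840278, coefficient = 2
x_3 = 2.7500, f(x_3) = 7.562500, coefficient = 4
x_4 = 3.0833, f(x_4) = 9.506944, coefficient = 2
x_5 = 3.4167, f(x_5) = 11.673611, coefficient = 4
x_6 = 3.7500, f(x_6) = 14.062500, coefficient = 1

I ≈ (0.333333/3) × 142.125000 = 15.791667
Exact value: 15.791667
Error: 0.000000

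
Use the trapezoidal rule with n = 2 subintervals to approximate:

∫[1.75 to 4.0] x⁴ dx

f(x) = x⁴
a = 1.75, b = 4.0, n = 2
h = (b - a)/n = 1.125000

Trapezoidal rule: (h/2)[f(x₀) + 2f(x₁) + 2f(x₂) + ... + f(xₙ)]

x_0 = 1.7500, f(x_0) = 9.378906, coefficient = 1
x_1 = 2.8750, f(x_1) = 68.320557, coefficient = 2
x_2 = 4.0000, f(x_2) = 256.000000, coefficient = 1

I ≈ (1.125000/2) × 402.020020 = 226.136261
Exact value: 201.517383
Error: 24.618878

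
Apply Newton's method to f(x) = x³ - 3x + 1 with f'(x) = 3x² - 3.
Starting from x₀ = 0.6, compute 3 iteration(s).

f(x) = x³ - 3x + 1
f'(x) = 3x² - 3
x₀ = 0.6

Newton-Raphson formula: x_{n+1} = x_n - f(x_n)/f'(x_n)

Iteration 1:
  f(0.600000) = -0.584000
  f'(0.600000) = -1.920000
  x_1 = 0.600000 - (-0.584000)/(-1.920000) = 0.295833
Iteration 2:
  f(0.295833) = 0.138391
  f'(0.295833) = -2.737448
  x_2 = 0.295833 - 0.138391/(-2.737448) = 0.346388
Iteration 3:
  f(0.346388) = 0.002397
  f'(0.346388) = -2.640046
  x_3 = 0.346388 - 0.002397/(-2.640046) = 0.347296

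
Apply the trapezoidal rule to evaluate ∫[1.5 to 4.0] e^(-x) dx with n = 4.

f(x) = e^(-x)
a = 1.5, b = 4.0, n = 4
h = (b - a)/n = 0.625000

Trapezoidal rule: (h/2)[f(x₀) + 2f(x₁) + 2f(x₂) + ... + f(xₙ)]

x_0 = 1.5000, f(x_0) = 0.223130, coefficient = 1
x_1 = 2.1250, f(x_1) = 0.119433, coefficient = 2
x_2 = 2.7500, f(x_2) = 0.063928, coefficient = 2
x_3 = 3.3750, f(x_3) = 0.034218, coefficient = 2
x_4 = 4.0000, f(x_4) = 0.018316, coefficient = 1

I ≈ (0.625000/2) × 0.676604 = 0.211439
Exact value: 0.204815
Error: 0.006624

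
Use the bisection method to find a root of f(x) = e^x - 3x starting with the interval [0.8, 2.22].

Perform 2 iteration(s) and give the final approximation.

f(x) = e^x - 3x
Initial interval: [0.8, 2.22]

Iteration 1:
  c_1 = (0.800000 + 2.220000)/2 = 1.510000
  f(c_1) = f(1.510000) = -0.003269
  f(a) × f(c) ≥ 0, new interval: [1.510000, 2.220000]
Iteration 2:
  c_2 = (1.510000 + 2.220000)/2 = 1.865000
  f(c_2) = f(1.865000) = 0.860936
  f(a) × f(c) < 0, new interval: [1.510000, 1.865000]

After 2 iteration(s), the approximation is c_2 = 1.865000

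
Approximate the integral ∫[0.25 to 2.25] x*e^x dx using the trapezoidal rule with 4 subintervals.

f(x) = x*e^x
a = 0.25, b = 2.25, n = 4
h = (b - a)/n = 0.500000

Trapezoidal rule: (h/2)[f(x₀) + 2f(x₁) + 2f(x₂) + ... + f(xₙ)]

x_0 = 0.2500, f(x_0) = 0.321006, coefficient = 1
x_1 = 0.7500, f(x_1) = 1.587750, coefficient = 2
x_2 = 1.2500, f(x_2) = 4.362929, coefficient = 2
x_3 = 1.7500, f(x_3) = 10.070555, coefficient = 2
x_4 = 2.2500, f(x_4) = 21.347406, coefficient = 1

I ≈ (0.500000/2) × 53.710879 = 13.427720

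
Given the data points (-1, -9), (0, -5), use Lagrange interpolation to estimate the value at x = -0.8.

Lagrange interpolation formula:
P(x) = Σ yᵢ × Lᵢ(x)
where Lᵢ(x) = Π_{j≠i} (x - xⱼ)/(xᵢ - xⱼ)

L_0(-0.8) = (-0.8 - 0)/(-1 - 0) = 0.800000
L_1(-0.8) = (-0.8 - (-1))/(0 - (-1)) = 0.200000

P(-0.8) = (-9)×L_0(-0.8) + (-5)×L_1(-0.8)
P(-0.8) = -8.200000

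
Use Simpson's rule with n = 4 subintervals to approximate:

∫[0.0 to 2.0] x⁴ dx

f(x) = x⁴
a = 0.0, b = 2.0, n = 4
h = (b - a)/n = 0.500000

Simpson's rule: (h/3)[f(x₀) + 4f(x₁) + 2f(x₂) + ... + f(xₙ)]

x_0 = 0.0000, f(x_0) = 0.000000, coefficient = 1
x_1 = 0.5000, f(x_1) = 0.062500, coefficient = 4
x_2 = 1.0000, f(x_2) = 1.000000, coefficient = 2
x_3 = 1.5000, f(x_3) = 5.062500, coefficient = 4
x_4 = 2.0000, f(x_4) = 16.000000, coefficient = 1

I ≈ (0.500000/3) × 38.500000 = 6.416667
Exact value: 6.400000
Error: 0.016667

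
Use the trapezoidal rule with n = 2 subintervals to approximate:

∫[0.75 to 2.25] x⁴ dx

f(x) = x⁴
a = 0.75, b = 2.25, n = 2
h = (b - a)/n = 0.750000

Trapezoidal rule: (h/2)[f(x₀) + 2f(x₁) + 2f(x₂) + ... + f(xₙ)]

x_0 = 0.7500, f(x_0) = 0.316406, coefficient = 1
x_1 = 1.5000, f(x_1) = 5.062500, coefficient = 2
x_2 = 2.2500, f(x_2) = 25.628906, coefficient = 1

I ≈ (0.750000/2) × 36.070312 = 13.526367
Exact value: 11.485547
Error: 2.040820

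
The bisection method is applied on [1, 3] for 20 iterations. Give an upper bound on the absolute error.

Bisection error bound: |error| ≤ (b-a)/2^n
|error| ≤ (3 - 1)/2^20 = 2/2^20
|error| ≤ 0.0000019073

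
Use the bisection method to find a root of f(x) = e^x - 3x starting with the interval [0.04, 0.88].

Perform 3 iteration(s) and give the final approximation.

f(x) = e^x - 3x
Initial interval: [0.04, 0.88]

Iteration 1:
  c_1 = (0.040000 + 0.880000)/2 = 0.460000
  f(c_1) = f(0.460000) = 0.204074
  f(a) × f(c) ≥ 0, new interval: [0.460000, 0.880000]
Iteration 2:
  c_2 = (0.460000 + 0.880000)/2 = 0.670000
  f(c_2) = f(0.670000) = -0.055763
  f(a) × f(c) < 0, new interval: [0.460000, 0.670000]
Iteration 3:
  c_3 = (0.460000 + 0.670000)/2 = 0.565000
  f(c_3) = f(0.565000) = 0.064448
  f(a) × f(c) ≥ 0, new interval: [0.565000, 0.670000]

After 3 iteration(s), the approximation is c_3 = 0.565000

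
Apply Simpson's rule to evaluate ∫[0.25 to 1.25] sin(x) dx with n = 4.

f(x) = sin(x)
a = 0.25, b = 1.25, n = 4
h = (b - a)/n = 0.250000

Simpson's rule: (h/3)[f(x₀) + 4f(x₁) + 2f(x₂) + ... + f(xₙ)]

x_0 = 0.2500, f(x_0) = 0.247404, coefficient = 1
x_1 = 0.5000, f(x_1) = 0.479426, coefficient = 4
x_2 = 0.7500, f(x_2) = 0.681639, coefficient = 2
x_3 = 1.0000, f(x_3) = 0.841471, coefficient = 4
x_4 = 1.2500, f(x_4) = 0.948985, coefficient = 1

I ≈ (0.250000/3) × 7.843252 = 0.653604
Exact value: 0.653590
Error: 0.000014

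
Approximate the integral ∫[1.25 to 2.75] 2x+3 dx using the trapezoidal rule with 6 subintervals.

f(x) = 2x+3
a = 1.25, b = 2.75, n = 6
h = (b - a)/n = 0.250000

Trapezoidal rule: (h/2)[f(x₀) + 2f(x₁) + 2f(x₂) + ... + f(xₙ)]

x_0 = 1.2500, f(x_0) = 5.500000, coefficient = 1
x_1 = 1.5000, f(x_1) = 6.000000, coefficient = 2
x_2 = 1.7500, f(x_2) = 6.500000, coefficient = 2
x_3 = 2.0000, f(x_3) = 7.000000, coefficient = 2
x_4 = 2.2500, f(x_4) = 7.500000, coefficient = 2
x_5 = 2.5000, f(x_5) = 8.000000, coefficient = 2
x_6 = 2.7500, f(x_6) = 8.500000, coefficient = 1

I ≈ (0.250000/2) × 84.000000 = 10.500000
Exact value: 10.500000
Error: 0.000000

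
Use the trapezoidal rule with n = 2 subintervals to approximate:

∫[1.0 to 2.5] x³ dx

f(x) = x³
a = 1.0, b = 2.5, n = 2
h = (b - a)/n = 0.750000

Trapezoidal rule: (h/2)[f(x₀) + 2f(x₁) + 2f(x₂) + ... + f(xₙ)]

x_0 = 1.0000, f(x_0) = 1.000000, coefficient = 1
x_1 = 1.7500, f(x_1) = 5.359375, coefficient = 2
x_2 = 2.5000, f(x_2) = 15.625000, coefficient = 1

I ≈ (0.750000/2) × 27.343750 = 10.253906
Exact value: 9.515625
Error: 0.738281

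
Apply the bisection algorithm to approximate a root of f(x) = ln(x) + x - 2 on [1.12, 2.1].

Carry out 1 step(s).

f(x) = ln(x) + x - 2
Initial interval: [1.12, 2.1]

Iteration 1:
  c_1 = (1.120000 + 2.100000)/2 = 1.610000
  f(c_1) = f(1.610000) = 0.086234
  f(a) × f(c) < 0, new interval: [1.120000, 1.610000]

After 1 iteration(s), the approximation is c_1 = 1.610000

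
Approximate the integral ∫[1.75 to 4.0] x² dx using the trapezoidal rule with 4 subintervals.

f(x) = x²
a = 1.75, b = 4.0, n = 4
h = (b - a)/n = 0.562500

Trapezoidal rule: (h/2)[f(x₀) + 2f(x₁) + 2f(x₂) + ... + f(xₙ)]

x_0 = 1.7500, f(x_0) = 3.062500, coefficient = 1
x_1 = 2.3125, f(x_1) = 5.347656, coefficient = 2
x_2 = 2.8750, f(x_2) = 8.265625, coefficient = 2
x_3 = 3.4375, f(x_3) = 11.816406, coefficient = 2
x_4 = 4.0000, f(x_4) = 16.000000, coefficient = 1

I ≈ (0.562500/2) × 69.921875 = 19.665527
Exact value: 19.546875
Error: 0.118652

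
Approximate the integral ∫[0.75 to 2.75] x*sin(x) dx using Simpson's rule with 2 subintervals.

f(x) = x*sin(x)
a = 0.75, b = 2.75, n = 2
h = (b - a)/n = 1.000000

Simpson's rule: (h/3)[f(x₀) + 4f(x₁) + 2f(x₂) + ... + f(xₙ)]

x_0 = 0.7500, f(x_0) = 0.511229, coefficient = 1
x_1 = 1.7500, f(x_1) = 1.721975, coefficient = 4
x_2 = 2.7500, f(x_2) = 1.049568, coefficient = 1

I ≈ (1.000000/3) × 8.448698 = 2.816233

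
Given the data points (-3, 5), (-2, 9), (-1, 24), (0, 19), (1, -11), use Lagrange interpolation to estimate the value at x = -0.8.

Lagrange interpolation formula:
P(x) = Σ yᵢ × Lᵢ(x)
where Lᵢ(x) = Π_{j≠i} (x - xⱼ)/(xᵢ - xⱼ)

L_0(-0.8) = (-0.8 - (-2))/(-3 - (-2)) × (-0.8 - (-1))/(-3 - (-1)) × (-0.8 - 0)/(-3 - 0) × (-0.8 - 1)/(-3 - 1) = 0.014400
L_1(-0.8) = (-0.8 - (-3))/(-2 - (-3)) × (-0.8 - (-1))/(-2 - (-1)) × (-0.8 - 0)/(-2 - 0) × (-0.8 - 1)/(-2 - 1) = -0.105600
L_2(-0.8) = (-0.8 - (-3))/(-1 - (-3)) × (-0.8 - (-2))/(-1 - (-2)) × (-0.8 - 0)/(-1 - 0) × (-0.8 - 1)/(-1 - 1) = 0.950400
L_3(-0.8) = (-0.8 - (-3))/(0 - (-3)) × (-0.8 - (-2))/(0 - (-2)) × (-0.8 - (-1))/(0 - (-1)) × (-0.8 - 1)/(0 - 1) = 0.158400
L_4(-0.8) = (-0.8 - (-3))/(1 - (-3)) × (-0.8 - (-2))/(1 - (-2)) × (-0.8 - (-1))/(1 - (-1)) × (-0.8 - 0)/(1 - 0) = -0.017600

P(-0.8) = 5×L_0(-0.8) + 9×L_1(-0.8) + 24×L_2(-0.8) + 19×L_3(-0.8) + (-11)×L_4(-0.8)
P(-0.8) = 25.134400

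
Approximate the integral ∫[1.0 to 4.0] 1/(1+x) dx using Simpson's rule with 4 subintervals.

f(x) = 1/(1+x)
a = 1.0, b = 4.0, n = 4
h = (b - a)/n = 0.750000

Simpson's rule: (h/3)[f(x₀) + 4f(x₁) + 2f(x₂) + ... + f(xₙ)]

x_0 = 1.0000, f(x_0) = 0.500000, coefficient = 1
x_1 = 1.7500, f(x_1) = 0.363636, coefficient = 4
x_2 = 2.5000, f(x_2) = 0.285714, coefficient = 2
x_3 = 3.2500, f(x_3) = 0.235294, coefficient = 4
x_4 = 4.0000, f(x_4) = 0.200000, coefficient = 1

I ≈ (0.750000/3) × 3.667150 = 0.916788
Exact value: 0.916291
Error: 0.000497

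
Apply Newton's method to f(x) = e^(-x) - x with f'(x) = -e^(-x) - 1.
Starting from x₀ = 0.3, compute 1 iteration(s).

f(x) = e^(-x) - x
f'(x) = -e^(-x) - 1
x₀ = 0.3

Newton-Raphson formula: x_{n+1} = x_n - f(x_n)/f'(x_n)

Iteration 1:
  f(0.300000) = 0.440818
  f'(0.300000) = -1.740818
  x_1 = 0.300000 - 0.440818/(-1.740818) = 0.553225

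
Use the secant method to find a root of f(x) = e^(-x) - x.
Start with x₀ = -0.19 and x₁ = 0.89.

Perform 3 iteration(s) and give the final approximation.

f(x) = e^(-x) - x
x₀ = -0.19, x₁ = 0.89

Secant formula: x_{n+1} = x_n - f(x_n)(x_n - x_{n-1})/(f(x_n) - f(x_{n-1}))

Iteration 1:
  f(-0.190000) = 1.399250
  f(0.890000) = -0.479344
  x_2 = 0.890000 - (-0.479344)×(0.890000 - (-0.190000))/(-0.479344 - 1.399250)
       = 0.614426
Iteration 2:
  f(0.890000) = -0.479344
  f(0.614426) = -0.073475
  x_3 = 0.614426 - (-0.073475)×(0.614426 - 0.890000)/(-0.073475 - (-0.479344))
       = 0.564539
Iteration 3:
  f(0.614426) = -0.073475
  f(0.564539) = 0.004084
  x_4 = 0.564539 - 0.004084×(0.564539 - 0.614426)/(0.004084 - (-0.073475))
       = 0.567165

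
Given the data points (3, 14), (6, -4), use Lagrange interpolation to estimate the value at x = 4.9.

Lagrange interpolation formula:
P(x) = Σ yᵢ × Lᵢ(x)
where Lᵢ(x) = Π_{j≠i} (x - xⱼ)/(xᵢ - xⱼ)

L_0(4.9) = (4.9 - 6)/(3 - 6) = 0.366667
L_1(4.9) = (4.9 - 3)/(6 - 3) = 0.633333

P(4.9) = 14×L_0(4.9) + (-4)×L_1(4.9)
P(4.9) = 2.600000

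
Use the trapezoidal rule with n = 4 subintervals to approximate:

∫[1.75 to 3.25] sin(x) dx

f(x) = sin(x)
a = 1.75, b = 3.25, n = 4
h = (b - a)/n = 0.375000

Trapezoidal rule: (h/2)[f(x₀) + 2f(x₁) + 2f(x₂) + ... + f(xₙ)]

x_0 = 1.7500, f(x_0) = 0.983986, coefficient = 1
x_1 = 2.1250, f(x_1) = 0.850320, coefficient = 2
x_2 = 2.5000, f(x_2) = 0.598472, coefficient = 2
x_3 = 2.8750, f(x_3) = 0.263446, coefficient = 2
x_4 = 3.2500, f(x_4) = -0.108195, coefficient = 1

I ≈ (0.375000/2) × 4.300267 = 0.806300
Exact value: 0.815884
Error: 0.009584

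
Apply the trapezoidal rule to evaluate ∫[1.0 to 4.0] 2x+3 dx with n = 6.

f(x) = 2x+3
a = 1.0, b = 4.0, n = 6
h = (b - a)/n = 0.500000

Trapezoidal rule: (h/2)[f(x₀) + 2f(x₁) + 2f(x₂) + ... + f(xₙ)]

x_0 = 1.0000, f(x_0) = 5.000000, coefficient = 1
x_1 = 1.5000, f(x_1) = 6.000000, coefficient = 2
x_2 = 2.0000, f(x_2) = 7.000000, coefficient = 2
x_3 = 2.5000, f(x_3) = 8.000000, coefficient = 2
x_4 = 3.0000, f(x_4) = 9.000000, coefficient = 2
x_5 = 3.5000, f(x_5) = 10.000000, coefficient = 2
x_6 = 4.0000, f(x_6) = 11.000000, coefficient = 1

I ≈ (0.500000/2) × 96.000000 = 24.000000
Exact value: 24.000000
Error: 0.000000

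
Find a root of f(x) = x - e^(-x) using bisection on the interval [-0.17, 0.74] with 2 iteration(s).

f(x) = x - e^(-x)
Initial interval: [-0.17, 0.74]

Iteration 1:
  c_1 = (-0.170000 + 0.740000)/2 = 0.285000
  f(c_1) = f(0.285000) = -0.467014
  f(a) × f(c) ≥ 0, new interval: [0.285000, 0.740000]
Iteration 2:
  c_2 = (0.285000 + 0.740000)/2 = 0.512500
  f(c_2) = f(0.512500) = -0.086496
  f(a) × f(c) ≥ 0, new interval: [0.512500, 0.740000]

After 2 iteration(s), the approximation is c_2 = 0.512500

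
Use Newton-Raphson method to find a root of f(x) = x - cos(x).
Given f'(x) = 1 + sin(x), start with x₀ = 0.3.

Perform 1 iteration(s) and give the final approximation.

f(x) = x - cos(x)
f'(x) = 1 + sin(x)
x₀ = 0.3

Newton-Raphson formula: x_{n+1} = x_n - f(x_n)/f'(x_n)

Iteration 1:
  f(0.300000) = -0.655336
  f'(0.300000) = 1.295520
  x_1 = 0.300000 - (-0.655336)/1.295520 = 0.805848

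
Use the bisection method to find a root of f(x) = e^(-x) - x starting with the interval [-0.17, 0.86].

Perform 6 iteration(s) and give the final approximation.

f(x) = e^(-x) - x
Initial interval: [-0.17, 0.86]

Iteration 1:
  c_1 = (-0.170000 + 0.860000)/2 = 0.345000
  f(c_1) = f(0.345000) = 0.363220
  f(a) × f(c) ≥ 0, new interval: [0.345000, 0.860000]
Iteration 2:
  c_2 = (0.345000 + 0.860000)/2 = 0.602500
  f(c_2) = f(0.602500) = -0.055059
  f(a) × f(c) < 0, new interval: [0.345000, 0.602500]
Iteration 3:
  c_3 = (0.345000 + 0.602500)/2 = 0.473750
  f(c_3) = f(0.473750) = 0.148913
  f(a) × f(c) ≥ 0, new interval: [0.473750, 0.602500]
Iteration 4:
  c_4 = (0.473750 + 0.602500)/2 = 0.538125
  f(c_4) = f(0.538125) = 0.045717
  f(a) × f(c) ≥ 0, new interval: [0.538125, 0.602500]
Iteration 5:
  c_5 = (0.538125 + 0.602500)/2 = 0.570312
  f(c_5) = f(0.570312) = -0.004964
  f(a) × f(c) < 0, new interval: [0.538125, 0.570312]
Iteration 6:
  c_6 = (0.538125 + 0.570312)/2 = 0.554219
  f(c_6) = f(0.554219) = 0.020302
  f(a) × f(c) ≥ 0, new interval: [0.554219, 0.570312]

After 6 iteration(s), the approximation is c_6 = 0.554219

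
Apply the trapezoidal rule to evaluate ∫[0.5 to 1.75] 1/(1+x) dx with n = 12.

f(x) = 1/(1+x)
a = 0.5, b = 1.75, n = 12
h = (b - a)/n = 0.104167

Trapezoidal rule: (h/2)[f(x₀) + 2f(x₁) + 2f(x₂) + ... + f(xₙ)]

x_0 = 0.5000, f(x_0) = 0.666667, coefficient = 1
x_1 = 0.6042, f(x_1) = 0.623377, coefficient = 2
x_2 = 0.7083, f(x_2) = 0.585366, coefficient = 2
x_3 = 0.8125, f(x_3) = 0.551724, coefficient = 2
x_4 = 0.9167, f(x_4) = 0.521739, coefficient = 2
x_5 = 1.0208, f(x_5) = 0.494845, coefficient = 2
x_6 = 1.1250, f(x_6) = 0.470588, coefficient = 2
x_7 = 1.2292, f(x_7) = 0.448598, coefficient = 2
x_8 = 1.3333, f(x_8) = 0.428571, coefficient = 2
x_9 = 1.4375, f(x_9) = 0.410256, coefficient = 2
x_10 = 1.5417, f(x_10) = 0.393443, coefficient = 2
x_11 = 1.6458, f(x_11) = 0.377953, coefficient = 2
x_12 = 1.7500, f(x_12) = 0.363636, coefficient = 1

I ≈ (0.104167/2) × 11.643224 = 0.606418
Exact value: 0.606136
Error: 0.000282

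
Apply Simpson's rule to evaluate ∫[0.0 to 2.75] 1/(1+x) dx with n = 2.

f(x) = 1/(1+x)
a = 0.0, b = 2.75, n = 2
h = (b - a)/n = 1.375000

Simpson's rule: (h/3)[f(x₀) + 4f(x₁) + 2f(x₂) + ... + f(xₙ)]

x_0 = 0.0000, f(x_0) = 1.000000, coefficient = 1
x_1 = 1.3750, f(x_1) = 0.421053, coefficient = 4
x_2 = 2.7500, f(x_2) = 0.266667, coefficient = 1

I ≈ (1.375000/3) × 2.950877 = 1.352485
Exact value: 1.321756
Error: 0.030730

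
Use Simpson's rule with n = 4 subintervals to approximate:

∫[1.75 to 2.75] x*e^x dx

f(x) = x*e^x
a = 1.75, b = 2.75, n = 4
h = (b - a)/n = 0.250000

Simpson's rule: (h/3)[f(x₀) + 4f(x₁) + 2f(x₂) + ... + f(xₙ)]

x_0 = 1.7500, f(x_0) = 10.070555, coefficient = 1
x_1 = 2.0000, f(x_1) = 14.778112, coefficient = 4
x_2 = 2.2500, f(x_2) = 21.347406, coefficient = 2
x_3 = 2.5000, f(x_3) = 30.456235, coefficient = 4
x_4 = 2.7500, f(x_4) = 43.017238, coefficient = 1

I ≈ (0.250000/3) × 276.719992 = 23.059999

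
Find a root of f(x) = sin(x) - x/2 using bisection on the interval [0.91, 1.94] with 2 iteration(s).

f(x) = sin(x) - x/2
Initial interval: [0.91, 1.94]

Iteration 1:
  c_1 = (0.910000 + 1.940000)/2 = 1.425000
  f(c_1) = f(1.425000) = 0.276891
  f(a) × f(c) ≥ 0, new interval: [1.425000, 1.940000]
Iteration 2:
  c_2 = (1.425000 + 1.940000)/2 = 1.682500
  f(c_2) = f(1.682500) = 0.152518
  f(a) × f(c) ≥ 0, new interval: [1.682500, 1.940000]

After 2 iteration(s), the approximation is c_2 = 1.682500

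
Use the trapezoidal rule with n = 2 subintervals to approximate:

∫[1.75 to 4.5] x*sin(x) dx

f(x) = x*sin(x)
a = 1.75, b = 4.5, n = 2
h = (b - a)/n = 1.375000

Trapezoidal rule: (h/2)[f(x₀) + 2f(x₁) + 2f(x₂) + ... + f(xₙ)]

x_0 = 1.7500, f(x_0) = 1.721975, coefficient = 1
x_1 = 3.1250, f(x_1) = 0.051850, coefficient = 2
x_2 = 4.5000, f(x_2) = -4.398886, coefficient = 1

I ≈ (1.375000/2) × -2.573211 = -1.769082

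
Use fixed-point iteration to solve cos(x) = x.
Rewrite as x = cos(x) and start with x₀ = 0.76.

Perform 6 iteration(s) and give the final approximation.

Equation: cos(x) = x
Fixed-point form: x = cos(x)
x₀ = 0.76

x_1 = g(0.760000) = 0.724836
x_2 = g(0.724836) = 0.748608
x_3 = g(0.748608) = 0.732637
x_4 = g(0.732637) = 0.743413
x_5 = g(0.743413) = 0.736163
x_6 = g(0.736163) = 0.741051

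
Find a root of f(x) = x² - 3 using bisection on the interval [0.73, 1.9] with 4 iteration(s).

f(x) = x² - 3
Initial interval: [0.73, 1.9]

Iteration 1:
  c_1 = (0.730000 + 1.900000)/2 = 1.315000
  f(c_1) = f(1.315000) = -1.270775
  f(a) × f(c) ≥ 0, new interval: [1.315000, 1.900000]
Iteration 2:
  c_2 = (1.315000 + 1.900000)/2 = 1.607500
  f(c_2) = f(1.607500) = -0.415944
  f(a) × f(c) ≥ 0, new interval: [1.607500, 1.900000]
Iteration 3:
  c_3 = (1.607500 + 1.900000)/2 = 1.753750
  f(c_3) = f(1.753750) = 0.075639
  f(a) × f(c) < 0, new interval: [1.607500, 1.753750]
Iteration 4:
  c_4 = (1.607500 + 1.753750)/2 = 1.680625
  f(c_4) = f(1.680625) = -0.175500
  f(a) × f(c) ≥ 0, new interval: [1.680625, 1.753750]

After 4 iteration(s), the approximation is c_4 = 1.680625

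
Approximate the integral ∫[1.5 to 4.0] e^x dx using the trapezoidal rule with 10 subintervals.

f(x) = e^x
a = 1.5, b = 4.0, n = 10
h = (b - a)/n = 0.250000

Trapezoidal rule: (h/2)[f(x₀) + 2f(x₁) + 2f(x₂) + ... + f(xₙ)]

x_0 = 1.5000, f(x_0) = 4.481689, coefficient = 1
x_1 = 1.7500, f(x_1) = 5.754603, coefficient = 2
x_2 = 2.0000, f(x_2) = 7.389056, coefficient = 2
x_3 = 2.2500, f(x_3) = 9.487736, coefficient = 2
x_4 = 2.5000, f(x_4) = 12.182494, coefficient = 2
x_5 = 2.7500, f(x_5) = 15.642632, coefficient = 2
x_6 = 3.0000, f(x_6) = 20.085537, coefficient = 2
x_7 = 3.2500, f(x_7) = 25.790340, coefficient = 2
x_8 = 3.5000, f(x_8) = 33.115452, coefficient = 2
x_9 = 3.7500, f(x_9) = 42.521082, coefficient = 2
x_10 = 4.0000, f(x_10) = 54.598150, coefficient = 1

I ≈ (0.250000/2) × 403.017702 = 50.377213
Exact value: 50.116461
Error: 0.260752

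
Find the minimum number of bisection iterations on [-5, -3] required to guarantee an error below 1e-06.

We need (b-a)/2^n ≤ 1e-06
(-3 - (-5))/2^n ≤ 1e-06
2/2^n ≤ 1e-06
2^n ≥ 2000000
n ≥ log₂(2000000) = 20.93
n ≥ 21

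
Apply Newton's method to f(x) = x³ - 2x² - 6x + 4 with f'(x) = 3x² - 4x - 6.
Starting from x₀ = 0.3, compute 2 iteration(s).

f(x) = x³ - 2x² - 6x + 4
f'(x) = 3x² - 4x - 6
x₀ = 0.3

Newton-Raphson formula: x_{n+1} = x_n - f(x_n)/f'(x_n)

Iteration 1:
  f(0.300000) = 2.047000
  f'(0.300000) = -6.930000
  x_1 = 0.300000 - 2.047000/(-6.930000) = 0.595382
Iteration 2:
  f(0.595382) = -0.070203
  f'(0.595382) = -7.318089
  x_2 = 0.595382 - (-0.070203)/(-7.318089) = 0.585789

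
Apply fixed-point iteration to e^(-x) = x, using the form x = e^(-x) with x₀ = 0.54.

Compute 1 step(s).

Equation: e^(-x) = x
Fixed-point form: x = e^(-x)
x₀ = 0.54

x_1 = g(0.540000) = 0.582748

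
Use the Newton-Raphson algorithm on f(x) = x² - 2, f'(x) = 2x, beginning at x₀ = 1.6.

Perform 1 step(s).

f(x) = x² - 2
f'(x) = 2x
x₀ = 1.6

Newton-Raphson formula: x_{n+1} = x_n - f(x_n)/f'(x_n)

Iteration 1:
  f(1.600000) = 0.560000
  f'(1.600000) = 3.200000
  x_1 = 1.600000 - 0.560000/3.200000 = 1.425000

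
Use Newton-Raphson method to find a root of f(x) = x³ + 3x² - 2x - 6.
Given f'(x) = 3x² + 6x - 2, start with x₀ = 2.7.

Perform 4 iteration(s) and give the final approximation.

f(x) = x³ + 3x² - 2x - 6
f'(x) = 3x² + 6x - 2
x₀ = 2.7

Newton-Raphson formula: x_{n+1} = x_n - f(x_n)/f'(x_n)

Iteration 1:
  f(2.700000) = 30.153000
  f'(2.700000) = 36.070000
  x_1 = 2.700000 - 30.153000/36.070000 = 1.864042
Iteration 2:
  f(1.864042) = 7.172775
  f'(1.864042) = 19.608212
  x_2 = 1.864042 - 7.172775/19.608212 = 1.498238
Iteration 3:
  f(1.498238) = 1.100789
  f'(1.498238) = 13.723572
  x_3 = 1.498238 - 1.100789/13.723572 = 1.418026
Iteration 4:
  f(1.418026) = 0.047704
  f'(1.418026) = 12.540549
  x_4 = 1.418026 - 0.047704/12.540549 = 1.414222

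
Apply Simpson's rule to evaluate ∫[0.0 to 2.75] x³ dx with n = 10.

f(x) = x³
a = 0.0, b = 2.75, n = 10
h = (b - a)/n = 0.275000

Simpson's rule: (h/3)[f(x₀) + 4f(x₁) + 2f(x₂) + ... + f(xₙ)]

x_0 = 0.0000, f(x_0) = 0.000000, coefficient = 1
x_1 = 0.2750, f(x_1) = 0.020797, coefficient = 4
x_2 = 0.5500, f(x_2) = 0.166375, coefficient = 2
x_3 = 0.8250, f(x_3) = 0.561516, coefficient = 4
x_4 = 1.1000, f(x_4) = 1.331000, coefficient = 2
x_5 = 1.3750, f(x_5) = 2.599609, coefficient = 4
x_6 = 1.6500, f(x_6) = 4.492125, coefficient = 2
x_7 = 1.9250, f(x_7) = 7.133328, coefficient = 4
x_8 = 2.2000, f(x_8) = 10.648000, coefficient = 2
x_9 = 2.4750, f(x_9) = 15.160922, coefficient = 4
x_10 = 2.7500, f(x_10) = 20.796875, coefficient = 1

I ≈ (0.275000/3) × 155.976563 = 14.297852
Exact value: 14.297852
Error: 0.000000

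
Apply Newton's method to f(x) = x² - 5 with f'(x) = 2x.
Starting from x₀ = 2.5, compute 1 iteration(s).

f(x) = x² - 5
f'(x) = 2x
x₀ = 2.5

Newton-Raphson formula: x_{n+1} = x_n - f(x_n)/f'(x_n)

Iteration 1:
  f(2.500000) = 1.250000
  f'(2.500000) = 5.000000
  x_1 = 2.500000 - 1.250000/5.000000 = 2.250000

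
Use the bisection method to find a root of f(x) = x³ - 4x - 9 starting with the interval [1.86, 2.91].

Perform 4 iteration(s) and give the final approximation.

f(x) = x³ - 4x - 9
Initial interval: [1.86, 2.91]

Iteration 1:
  c_1 = (1.860000 + 2.910000)/2 = 2.385000
  f(c_1) = f(2.385000) = -4.973583
  f(a) × f(c) ≥ 0, new interval: [2.385000, 2.910000]
Iteration 2:
  c_2 = (2.385000 + 2.910000)/2 = 2.647500
  f(c_2) = f(2.647500) = -1.032994
  f(a) × f(c) ≥ 0, new interval: [2.647500, 2.910000]
Iteration 3:
  c_3 = (2.647500 + 2.910000)/2 = 2.778750
  f(c_3) = f(2.778750) = 1.340984
  f(a) × f(c) < 0, new interval: [2.647500, 2.778750]
Iteration 4:
  c_4 = (2.647500 + 2.778750)/2 = 2.713125
  f(c_4) = f(2.713125) = 0.118941
  f(a) × f(c) < 0, new interval: [2.647500, 2.713125]

After 4 iteration(s), the approximation is c_4 = 2.713125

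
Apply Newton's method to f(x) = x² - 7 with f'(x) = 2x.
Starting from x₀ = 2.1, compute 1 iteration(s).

f(x) = x² - 7
f'(x) = 2x
x₀ = 2.1

Newton-Raphson formula: x_{n+1} = x_n - f(x_n)/f'(x_n)

Iteration 1:
  f(2.100000) = -2.590000
  f'(2.100000) = 4.200000
  x_1 = 2.100000 - (-2.590000)/4.200000 = 2.716667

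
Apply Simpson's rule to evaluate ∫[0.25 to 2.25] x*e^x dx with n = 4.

f(x) = x*e^x
a = 0.25, b = 2.25, n = 4
h = (b - a)/n = 0.500000

Simpson's rule: (h/3)[f(x₀) + 4f(x₁) + 2f(x₂) + ... + f(xₙ)]

x_0 = 0.2500, f(x_0) = 0.321006, coefficient = 1
x_1 = 0.7500, f(x_1) = 1.587750, coefficient = 4
x_2 = 1.2500, f(x_2) = 4.362929, coefficient = 2
x_3 = 1.7500, f(x_3) = 10.070555, coefficient = 4
x_4 = 2.2500, f(x_4) = 21.347406, coefficient = 1

I ≈ (0.500000/3) × 77.027488 = 12.837915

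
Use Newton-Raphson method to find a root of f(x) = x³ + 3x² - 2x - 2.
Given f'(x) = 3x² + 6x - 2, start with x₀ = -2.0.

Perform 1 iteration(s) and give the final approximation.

f(x) = x³ + 3x² - 2x - 2
f'(x) = 3x² + 6x - 2
x₀ = -2.0

Newton-Raphson formula: x_{n+1} = x_n - f(x_n)/f'(x_n)

Iteration 1:
  f(-2.000000) = 6.000000
  f'(-2.000000) = -2.000000
  x_1 = -2.000000 - 6.000000/(-2.000000) = 1.000000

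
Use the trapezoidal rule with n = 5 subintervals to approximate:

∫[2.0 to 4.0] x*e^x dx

f(x) = x*e^x
a = 2.0, b = 4.0, n = 5
h = (b - a)/n = 0.400000

Trapezoidal rule: (h/2)[f(x₀) + 2f(x₁) + 2f(x₂) + ... + f(xₙ)]

x_0 = 2.0000, f(x_0) = 14.778112, coefficient = 1
x_1 = 2.4000, f(x_1) = 26.455623, coefficient = 2
x_2 = 2.8000, f(x_2) = 46.045011, coefficient = 2
x_3 = 3.2000, f(x_3) = 78.504097, coefficient = 2
x_4 = 3.6000, f(x_4) = 131.753644, coefficient = 2
x_5 = 4.0000, f(x_5) = 218.392600, coefficient = 1

I ≈ (0.400000/2) × 798.687462 = 159.737492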